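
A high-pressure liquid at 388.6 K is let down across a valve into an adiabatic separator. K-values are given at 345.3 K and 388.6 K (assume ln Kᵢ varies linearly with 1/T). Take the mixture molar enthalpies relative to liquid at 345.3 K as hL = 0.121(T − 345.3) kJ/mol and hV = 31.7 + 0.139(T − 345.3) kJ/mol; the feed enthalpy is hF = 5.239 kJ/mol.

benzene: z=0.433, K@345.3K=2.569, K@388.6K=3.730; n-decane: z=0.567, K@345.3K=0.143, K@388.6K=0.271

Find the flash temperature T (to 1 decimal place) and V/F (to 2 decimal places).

T = 347.3 K, V/F = 0.16

Adiabatic flash: solve Rachford–Rice at each trial T, then check hF = ψ·hV(T) + (1−ψ)·hL(T).
  T = 345.3 K: K = (2.569, 0.143), RR gives ψ = 0.144, H_out = 4.561 kJ/mol
  T = 388.6 K: K = (3.730, 0.271), RR gives ψ = 0.386, H_out = 17.785 kJ/mol
  T = 367.0 K: K = (3.131, 0.201), RR gives ψ = 0.276, H_out = 11.473 kJ/mol
  T = 356.1 K: K = (2.843, 0.170), RR gives ψ = 0.214, H_out = 8.139 kJ/mol
  T = 350.7 K: K = (2.705, 0.156), RR gives ψ = 0.181, H_out = 6.395 kJ/mol
  T = 348.0 K: K = (2.637, 0.150), RR gives ψ = 0.163, H_out = 5.491 kJ/mol
  T = 346.6 K: K = (2.601, 0.146), RR gives ψ = 0.153, H_out = 5.012 kJ/mol
Linear interpolation between T = 346.6 (H_out = 5.012) and T = 348.0 (H_out = 5.491) on hF = 5.239 gives T ≈ 347.3 K, at which ψ = 0.16.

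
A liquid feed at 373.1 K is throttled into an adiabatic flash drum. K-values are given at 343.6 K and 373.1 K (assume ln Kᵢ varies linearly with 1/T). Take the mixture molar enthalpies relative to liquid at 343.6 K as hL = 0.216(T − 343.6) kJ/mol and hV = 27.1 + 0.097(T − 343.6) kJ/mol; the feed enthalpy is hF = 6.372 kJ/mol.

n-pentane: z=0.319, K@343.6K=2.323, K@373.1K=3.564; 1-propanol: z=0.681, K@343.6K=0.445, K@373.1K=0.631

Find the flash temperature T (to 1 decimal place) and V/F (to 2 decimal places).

T = 350.3 K, V/F = 0.19

Adiabatic flash: solve Rachford–Rice at each trial T, then check hF = ψ·hV(T) + (1−ψ)·hL(T).
  T = 343.6 K: K = (2.323, 0.445), RR gives ψ = 0.060, H_out = 1.627 kJ/mol
  T = 373.1 K: K = (3.564, 0.631), RR gives ψ = 0.599, H_out = 20.500 kJ/mol
  T = 358.4 K: K = (2.905, 0.534), RR gives ψ = 0.327, H_out = 11.485 kJ/mol
  T = 351.0 K: K = (2.604, 0.488), RR gives ψ = 0.199, H_out = 6.815 kJ/mol
  T = 347.3 K: K = (2.461, 0.466), RR gives ψ = 0.132, H_out = 4.311 kJ/mol
  T = 349.1 K: K = (2.530, 0.477), RR gives ψ = 0.165, H_out = 5.548 kJ/mol
Linear interpolation between T = 349.1 (H_out = 5.548) and T = 351.0 (H_out = 6.815) on hF = 6.372 gives T ≈ 350.3 K, at which ψ = 0.19.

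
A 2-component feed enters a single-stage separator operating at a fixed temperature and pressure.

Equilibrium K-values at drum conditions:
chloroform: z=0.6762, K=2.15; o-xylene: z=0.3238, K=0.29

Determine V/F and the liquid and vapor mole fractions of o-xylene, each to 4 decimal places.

Rachford–Rice: g(V/F) = Σ zᵢ(Kᵢ−1)/(1+V/F(Kᵢ−1)) = 0.
g(0) = ΣzᵢKᵢ − 1 = 0.5477 and g(1) = 1 − Σzᵢ/Kᵢ = -0.4311, so a root lies in (0, 1).
Iterate (Newton) starting at V/F = 0.5:
  V/F = 0.5000: g = 0.13730, g' = -0.7529 → V/F = 0.6824
  V/F = 0.6824: g = -0.01025, g' = -0.8950 → V/F = 0.6709
  V/F = 0.6709: g = -0.00009, g' = -0.8802 → V/F = 0.6708
Converged at V/F = 0.6708.
Compositions from xᵢ = zᵢ/(1+V/F(Kᵢ−1)), yᵢ = Kᵢxᵢ:
  chloroform: x = 0.3817, y = 0.8207
  o-xylene: x = 0.6183, y = 0.1793

V/F = 0.6708, x_o-xylene = 0.6183, y_o-xylene = 0.1793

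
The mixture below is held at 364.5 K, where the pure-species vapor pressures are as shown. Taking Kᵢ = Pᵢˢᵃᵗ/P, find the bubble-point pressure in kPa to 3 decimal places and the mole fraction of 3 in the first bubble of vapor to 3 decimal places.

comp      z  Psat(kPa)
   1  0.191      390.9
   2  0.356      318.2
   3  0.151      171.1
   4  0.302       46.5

Pbub = 227.820 kPa, y_3 = 0.113

At the bubble point ψ → 0, so ΣzᵢKᵢ = 1 with Kᵢ = Pᵢˢᵃᵗ/P ⇒ P = ΣzᵢPᵢˢᵃᵗ.
P = 0.191·390.9 + 0.356·318.2 + 0.151·171.1 + 0.302·46.5 = 227.820 kPa
yᵢ = zᵢPᵢˢᵃᵗ/P ⇒ y_3 = 0.151·171.1/227.820 = 0.113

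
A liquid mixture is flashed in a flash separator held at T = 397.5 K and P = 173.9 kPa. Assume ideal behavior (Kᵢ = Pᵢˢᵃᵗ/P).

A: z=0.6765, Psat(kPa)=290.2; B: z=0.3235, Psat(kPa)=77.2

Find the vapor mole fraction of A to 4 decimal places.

Raoult's law: Kᵢ = Pᵢˢᵃᵗ/P = Pᵢˢᵃᵗ/173.9.
  K_A = 290.2/173.9 = 1.668775, K_B = 77.2/173.9 = 0.443933
Rachford–Rice: g(ψ) = Σ zᵢ(Kᵢ−1)/(1+ψ(Kᵢ−1)) = 0.
Check two-phase: ΣzᵢKᵢ = 1.2725 > 1 and Σzᵢ/Kᵢ = 1.1341 > 1, so g(0) = 0.2725 > 0 and g(1) = -0.1341 < 0.
Newton iteration, ψ⁰ = 0.39:
  ψ = 0.3900: g = 0.12913, g' = -0.3534 → ψ = 0.7554
  ψ = 0.7554: g = -0.00959, g' = -0.4309 → ψ = 0.7331
  ψ = 0.7331: g = -0.00011, g' = -0.4213 → ψ = 0.7329
Converged at ψ = 0.7329.
Compositions from xᵢ = zᵢ/(1+ψ(Kᵢ−1)), yᵢ = Kᵢxᵢ:
  A: x = 0.4540, y = 0.7576
  B: x = 0.5460, y = 0.2424

y_A = 0.7576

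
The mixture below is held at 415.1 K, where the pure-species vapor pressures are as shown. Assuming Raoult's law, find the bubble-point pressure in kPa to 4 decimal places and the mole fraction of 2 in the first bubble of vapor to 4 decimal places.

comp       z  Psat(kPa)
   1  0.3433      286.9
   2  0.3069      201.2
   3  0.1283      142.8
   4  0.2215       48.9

At the bubble point ψ → 0, so ΣzᵢKᵢ = 1 with Kᵢ = Pᵢˢᵃᵗ/P ⇒ P = ΣzᵢPᵢˢᵃᵗ.
P = 0.3433·286.9 + 0.3069·201.2 + 0.1283·142.8 + 0.2215·48.9 = 189.3936 kPa
yᵢ = zᵢPᵢˢᵃᵗ/P ⇒ y_2 = 0.3069·201.2/189.3936 = 0.3260

Pbub = 189.3936 kPa, y_2 = 0.3260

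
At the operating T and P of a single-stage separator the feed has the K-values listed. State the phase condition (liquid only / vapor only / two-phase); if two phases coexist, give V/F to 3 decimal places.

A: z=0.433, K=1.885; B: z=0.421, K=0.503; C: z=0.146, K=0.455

two-phase, V/F = 0.209

ΣzᵢKᵢ = 1.094; Σzᵢ/Kᵢ = 1.388.
Both exceed 1, so a two-phase solution exists.
Rachford–Rice: g(ψ) = Σ zᵢ(Kᵢ−1)/(1+ψ(Kᵢ−1)) = 0.
Newton–Raphson from ψ = 0.39:
  ψ = 0.390: g = -0.0757, g' = -0.417 → ψ = 0.209
Converged at ψ = 0.209.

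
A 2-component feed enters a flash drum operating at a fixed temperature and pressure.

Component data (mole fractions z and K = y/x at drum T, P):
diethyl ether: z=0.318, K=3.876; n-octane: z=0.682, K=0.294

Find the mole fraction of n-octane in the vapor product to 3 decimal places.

y_n-octane = 0.236

Binary case is linear: z₁(K₁−1)(1+V/F(K₂−1)) + z₂(K₂−1)(1+V/F(K₁−1)) = 0
⇒ V/F = [z₁(K₁−1)+z₂(K₂−1)] / [−(K₁−1)(K₂−1)] = 0.4331/2.0305 = 0.213
Compositions from xᵢ = zᵢ/(1+V/F(Kᵢ−1)), yᵢ = Kᵢxᵢ:
  diethyl ether: x = 0.197, y = 0.764
  n-octane: x = 0.803, y = 0.236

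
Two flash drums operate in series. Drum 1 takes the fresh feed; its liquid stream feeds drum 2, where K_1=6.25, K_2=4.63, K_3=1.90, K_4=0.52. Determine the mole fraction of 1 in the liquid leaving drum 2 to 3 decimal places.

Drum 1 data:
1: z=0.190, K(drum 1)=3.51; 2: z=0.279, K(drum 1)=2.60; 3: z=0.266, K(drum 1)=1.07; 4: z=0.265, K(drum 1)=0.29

Drum 1:
Material balance + equilibrium reduce to Σ zᵢ(Kᵢ−1)/(1+ψ₁(Kᵢ−1)) = 0.
Feasibility: ΣzᵢKᵢ = 1.754, Σzᵢ/Kᵢ = 1.324 — both > 1, two phases present.
Iterate (Newton) starting at ψ₁ = 0.45:
  ψ₁ = 0.450: g = 0.2250, g' = -0.795 → ψ₁ = 0.733
  ψ₁ = 0.733: g = -0.0013, g' = -0.882 → ψ₁ = 0.732
Converged at ψ₁ = 0.732.
Drum-1 compositions:
  1: x = 0.067, y = 0.235
  2: x = 0.129, y = 0.334
  3: x = 0.253, y = 0.271
  4: x = 0.551, y = 0.160
Drum-2 feed = drum-1 liquid: z₂ = (0.0670, 0.1285, 0.2530, 0.5514).
Drum 2:
Newton–Raphson from ψ₂ = 0.5:
  ψ₂ = 0.500: g = 0.0716, g' = -0.672 → ψ₂ = 0.607
  ψ₂ = 0.607: g = 0.0037, g' = -0.609 → ψ₂ = 0.613
Converged at ψ₂ = 0.613.
  1: x = 0.016, y = 0.099
  2: x = 0.040, y = 0.185
  3: x = 0.163, y = 0.310
  4: x = 0.781, y = 0.406

x_1 (drum 2) = 0.016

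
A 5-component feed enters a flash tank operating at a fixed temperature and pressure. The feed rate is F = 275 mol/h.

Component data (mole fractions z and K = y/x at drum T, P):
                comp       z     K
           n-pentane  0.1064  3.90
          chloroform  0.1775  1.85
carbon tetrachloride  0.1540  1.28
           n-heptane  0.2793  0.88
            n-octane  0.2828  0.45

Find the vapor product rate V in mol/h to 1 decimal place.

Iterate (Newton) starting at ψ = 0.5:
  ψ = 0.5000: g = 0.01945, g' = -0.3888 → ψ = 0.5500
  ψ = 0.5500: g = 0.00019, g' = -0.3819 → ψ = 0.5505
Converged at ψ = 0.5505.
Then V = ψ·F = 0.5505·275 = 151.4 mol/h and L = F − V = 123.6 mol/h.

V = 151.4 mol/h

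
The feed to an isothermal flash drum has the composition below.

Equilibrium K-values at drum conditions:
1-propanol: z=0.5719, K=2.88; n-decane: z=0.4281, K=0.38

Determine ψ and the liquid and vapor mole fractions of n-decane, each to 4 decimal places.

ψ = 0.6947, x_n-decane = 0.7520, y_n-decane = 0.2858

Let ψ = V/F and solve Σ zᵢ(Kᵢ−1)/(1+ψ(Kᵢ−1)) = 0.
Feasibility: ΣzᵢKᵢ = 1.8097, Σzᵢ/Kᵢ = 1.3252 — both > 1, two phases present.
Binary case is linear: z₁(K₁−1)(1+ψ(K₂−1)) + z₂(K₂−1)(1+ψ(K₁−1)) = 0
⇒ ψ = [z₁(K₁−1)+z₂(K₂−1)] / [−(K₁−1)(K₂−1)] = 0.80975/1.16560 = 0.6947
Compositions from xᵢ = zᵢ/(1+ψ(Kᵢ−1)), yᵢ = Kᵢxᵢ:
  1-propanol: x = 0.2480, y = 0.7142
  n-decane: x = 0.7520, y = 0.2858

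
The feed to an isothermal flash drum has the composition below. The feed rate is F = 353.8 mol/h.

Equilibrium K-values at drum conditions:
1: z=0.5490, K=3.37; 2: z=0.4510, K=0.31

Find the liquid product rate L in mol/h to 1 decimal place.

L = 139.6 mol/h

Binary case is linear: z₁(K₁−1)(1+V/F(K₂−1)) + z₂(K₂−1)(1+V/F(K₁−1)) = 0
⇒ V/F = [z₁(K₁−1)+z₂(K₂−1)] / [−(K₁−1)(K₂−1)] = 0.98994/1.63530 = 0.6054
Then V = V/F·F = 0.6054·353.8 = 214.2 mol/h and L = F − V = 139.6 mol/h.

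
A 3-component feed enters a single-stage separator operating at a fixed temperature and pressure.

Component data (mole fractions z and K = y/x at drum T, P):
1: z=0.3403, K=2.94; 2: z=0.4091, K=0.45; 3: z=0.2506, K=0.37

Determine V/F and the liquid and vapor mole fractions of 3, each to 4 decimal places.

V/F = 0.2458, x_3 = 0.2965, y_3 = 0.1097

Newton–Raphson from V/F = 0.5:
  V/F = 0.5000: g = -0.20571, g' = -0.7774 → V/F = 0.2354
  V/F = 0.2354: g = 0.00938, g' = -0.9040 → V/F = 0.2458
Converged at V/F = 0.2458.
Compositions from xᵢ = zᵢ/(1+V/F(Kᵢ−1)), yᵢ = Kᵢxᵢ:
  1: x = 0.2304, y = 0.6774
  2: x = 0.4731, y = 0.2129
  3: x = 0.2965, y = 0.1097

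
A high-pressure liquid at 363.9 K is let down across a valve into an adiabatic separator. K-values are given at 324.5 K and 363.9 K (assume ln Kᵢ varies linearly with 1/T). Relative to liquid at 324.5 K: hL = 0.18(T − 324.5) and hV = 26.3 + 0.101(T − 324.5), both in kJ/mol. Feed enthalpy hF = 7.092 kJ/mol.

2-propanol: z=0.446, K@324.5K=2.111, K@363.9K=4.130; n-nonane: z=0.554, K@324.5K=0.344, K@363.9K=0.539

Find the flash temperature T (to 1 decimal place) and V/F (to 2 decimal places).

Adiabatic flash: solve Rachford–Rice at each trial T, then check hF = ψ·hV(T) + (1−ψ)·hL(T).
  T = 324.5 K: K = (2.111, 0.344), RR gives ψ = 0.181, H_out = 4.766 kJ/mol
  T = 363.9 K: K = (4.130, 0.539), RR gives ψ = 0.790, H_out = 25.421 kJ/mol
  T = 344.2 K: K = (3.010, 0.436), RR gives ψ = 0.515, H_out = 16.299 kJ/mol
  T = 334.4 K: K = (2.536, 0.389), RR gives ψ = 0.369, H_out = 11.205 kJ/mol
  T = 329.4 K: K = (2.315, 0.366), RR gives ψ = 0.282, H_out = 8.190 kJ/mol
  T = 326.9 K: K = (2.209, 0.355), RR gives ψ = 0.233, H_out = 6.515 kJ/mol
  T = 328.1 K: K = (2.260, 0.360), RR gives ψ = 0.257, H_out = 7.336 kJ/mol
Linear interpolation between T = 326.9 (H_out = 6.515) and T = 328.1 (H_out = 7.336) on hF = 7.092 gives T ≈ 327.7 K, at which ψ = 0.25.

T = 327.7 K, V/F = 0.25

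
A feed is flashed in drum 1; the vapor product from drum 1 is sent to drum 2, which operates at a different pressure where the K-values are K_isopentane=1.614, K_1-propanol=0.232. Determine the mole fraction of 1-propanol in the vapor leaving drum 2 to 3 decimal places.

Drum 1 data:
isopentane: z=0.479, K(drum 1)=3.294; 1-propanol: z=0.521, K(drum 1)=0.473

Drum 1:
Let ψ₁ = V/F and solve Σ zᵢ(Kᵢ−1)/(1+ψ₁(Kᵢ−1)) = 0.
g(0) = ΣzᵢKᵢ − 1 = 0.824 and g(1) = 1 − Σzᵢ/Kᵢ = -0.247, so a root lies in (0, 1).
Binary case is linear: z₁(K₁−1)(1+ψ₁(K₂−1)) + z₂(K₂−1)(1+ψ₁(K₁−1)) = 0
⇒ ψ₁ = [z₁(K₁−1)+z₂(K₂−1)] / [−(K₁−1)(K₂−1)] = 0.8243/1.2089 = 0.682
Drum-1 compositions:
  isopentane: x = 0.187, y = 0.615
  1-propanol: x = 0.813, y = 0.385
Drum-2 feed = drum-1 vapor: z₂ = (0.6154, 0.3846).
Drum 2:
Rachford–Rice: g(ψ₂) = Σ zᵢ(Kᵢ−1)/(1+ψ₂(Kᵢ−1)) = 0.
Check two-phase: ΣzᵢKᵢ = 1.082 > 1 and Σzᵢ/Kᵢ = 2.039 > 1, so g(0) = 0.082 > 0 and g(1) = -1.039 < 0.
Binary case is linear: z₁(K₁−1)(1+ψ₂(K₂−1)) + z₂(K₂−1)(1+ψ₂(K₁−1)) = 0
⇒ ψ₂ = [z₁(K₁−1)+z₂(K₂−1)] / [−(K₁−1)(K₂−1)] = 0.0824/0.4716 = 0.175
  isopentane: x = 0.556, y = 0.897
  1-propanol: x = 0.444, y = 0.103

y_1-propanol (drum 2) = 0.103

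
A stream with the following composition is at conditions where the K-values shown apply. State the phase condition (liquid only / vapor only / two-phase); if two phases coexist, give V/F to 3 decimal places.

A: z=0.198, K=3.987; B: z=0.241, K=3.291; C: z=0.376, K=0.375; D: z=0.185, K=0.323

two-phase, V/F = 0.466

ΣzᵢKᵢ = 1.783; Σzᵢ/Kᵢ = 1.698.
Both exceed 1, so a two-phase solution exists.
Material balance + equilibrium reduce to Σ zᵢ(Kᵢ−1)/(1+ψ(Kᵢ−1)) = 0.
Newton–Raphson from ψ = 0.5:
  ψ = 0.500: g = -0.0366, g' = -1.063 → ψ = 0.466
Converged at ψ = 0.466.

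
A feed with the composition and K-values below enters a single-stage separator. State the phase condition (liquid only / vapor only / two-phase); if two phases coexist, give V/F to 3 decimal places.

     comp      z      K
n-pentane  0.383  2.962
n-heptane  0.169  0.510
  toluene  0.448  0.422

ΣzᵢKᵢ = 1.410; Σzᵢ/Kᵢ = 1.522.
Both exceed 1, so a two-phase solution exists.
Material balance + equilibrium reduce to Σ zᵢ(Kᵢ−1)/(1+ψ(Kᵢ−1)) = 0.
Newton–Raphson from ψ = 0.4:
  ψ = 0.400: g = -0.0188, g' = -0.779 → ψ = 0.376
Converged at ψ = 0.376.

two-phase, V/F = 0.376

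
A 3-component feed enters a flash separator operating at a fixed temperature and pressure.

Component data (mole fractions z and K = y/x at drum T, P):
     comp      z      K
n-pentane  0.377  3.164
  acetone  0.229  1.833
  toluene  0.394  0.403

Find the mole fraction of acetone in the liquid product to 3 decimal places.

x_acetone = 0.141

Material balance + equilibrium reduce to Σ zᵢ(Kᵢ−1)/(1+V/F(Kᵢ−1)) = 0.
Check two-phase: ΣzᵢKᵢ = 1.771 > 1 and Σzᵢ/Kᵢ = 1.222 > 1, so g(0) = 0.771 > 0 and g(1) = -0.222 < 0.
Newton–Raphson from V/F = 0.46:
  V/F = 0.460: g = 0.2225, g' = -0.793 → V/F = 0.740
  V/F = 0.740: g = 0.0099, g' = -0.773 → V/F = 0.753
Converged at V/F = 0.753.
Compositions from xᵢ = zᵢ/(1+V/F(Kᵢ−1)), yᵢ = Kᵢxᵢ:
  n-pentane: x = 0.143, y = 0.454
  acetone: x = 0.141, y = 0.258
  toluene: x = 0.716, y = 0.289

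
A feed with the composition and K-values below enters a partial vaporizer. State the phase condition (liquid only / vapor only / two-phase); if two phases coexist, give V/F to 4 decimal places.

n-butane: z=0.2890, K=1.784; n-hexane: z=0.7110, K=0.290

ΣzᵢKᵢ = 0.7218; Σzᵢ/Kᵢ = 2.6137.
Since ΣzᵢKᵢ < 1 the mixture is below its bubble point — single liquid phase.

liquid only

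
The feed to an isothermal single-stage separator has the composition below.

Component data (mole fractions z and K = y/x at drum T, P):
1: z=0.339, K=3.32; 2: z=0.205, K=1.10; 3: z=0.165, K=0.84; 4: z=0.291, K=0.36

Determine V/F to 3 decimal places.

Material balance + equilibrium reduce to Σ zᵢ(Kᵢ−1)/(1+V/F(Kᵢ−1)) = 0.
g(0) = ΣzᵢKᵢ − 1 = 0.594 and g(1) = 1 − Σzᵢ/Kᵢ = -0.293, so a root lies in (0, 1).
Newton–Raphson from V/F = 0.55:
  V/F = 0.550: g = 0.0486, g' = -0.643 → V/F = 0.626
Converged at V/F = 0.626.

V/F = 0.626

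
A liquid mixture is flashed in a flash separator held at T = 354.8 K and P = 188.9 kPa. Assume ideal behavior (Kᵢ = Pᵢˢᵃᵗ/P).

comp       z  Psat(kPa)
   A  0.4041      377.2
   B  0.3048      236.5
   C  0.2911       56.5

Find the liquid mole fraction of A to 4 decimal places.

x_A = 0.2623

Raoult's law: Kᵢ = Pᵢˢᵃᵗ/P = Pᵢˢᵃᵗ/188.9.
  K_A = 377.2/188.9 = 1.996824, K_B = 236.5/188.9 = 1.251985, K_C = 56.5/188.9 = 0.299100
Let β = V/F and solve Σ zᵢ(Kᵢ−1)/(1+β(Kᵢ−1)) = 0.
Check two-phase: ΣzᵢKᵢ = 1.2756 > 1 and Σzᵢ/Kᵢ = 1.4191 > 1, so g(0) = 0.2756 > 0 and g(1) = -0.4191 < 0.
Newton–Raphson from β = 0.5:
  β = 0.5000: g = 0.02293, g' = -0.5330 → β = 0.5430
  β = 0.5430: g = -0.00049, g' = -0.5567 → β = 0.5421
Converged at β = 0.5421.
Compositions from xᵢ = zᵢ/(1+β(Kᵢ−1)), yᵢ = Kᵢxᵢ:
  A: x = 0.2623, y = 0.5238
  B: x = 0.2682, y = 0.3357
  C: x = 0.4695, y = 0.1404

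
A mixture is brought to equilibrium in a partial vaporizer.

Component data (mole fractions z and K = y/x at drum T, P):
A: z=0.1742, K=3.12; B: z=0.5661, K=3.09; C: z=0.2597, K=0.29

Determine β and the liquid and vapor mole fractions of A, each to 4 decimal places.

β = 0.9188, x_A = 0.0591, y_A = 0.1844

Newton iteration, β⁰ = 0.5:
  β = 0.5000: g = 0.47196, g' = -1.0905 → β = 0.9328
  β = 0.9328: g = -0.02084, g' = -1.5204 → β = 0.9191
  β = 0.9191: g = -0.00039, g' = -1.4644 → β = 0.9188
Converged at β = 0.9188.
Compositions from xᵢ = zᵢ/(1+β(Kᵢ−1)), yᵢ = Kᵢxᵢ:
  A: x = 0.0591, y = 0.1844
  B: x = 0.1938, y = 0.5990
  C: x = 0.7471, y = 0.2166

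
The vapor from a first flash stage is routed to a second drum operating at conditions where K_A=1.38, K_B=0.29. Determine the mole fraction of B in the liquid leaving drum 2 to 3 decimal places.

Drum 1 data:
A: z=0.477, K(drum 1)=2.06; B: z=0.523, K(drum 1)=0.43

Drum 1:
Rachford–Rice: g(ψ₁) = Σ zᵢ(Kᵢ−1)/(1+ψ₁(Kᵢ−1)) = 0.
Feasibility: ΣzᵢKᵢ = 1.208, Σzᵢ/Kᵢ = 1.448 — both > 1, two phases present.
Newton–Raphson from ψ₁ = 0.33:
  ψ₁ = 0.330: g = 0.0074, g' = -0.552 → ψ₁ = 0.343
Converged at ψ₁ = 0.343.
Drum-1 compositions:
  A: x = 0.350, y = 0.720
  B: x = 0.650, y = 0.280
Drum-2 feed = drum-1 vapor: z₂ = (0.7204, 0.2796).
Drum 2:
Let ψ₂ = V/F and solve Σ zᵢ(Kᵢ−1)/(1+ψ₂(Kᵢ−1)) = 0.
Feasibility: ΣzᵢKᵢ = 1.075, Σzᵢ/Kᵢ = 1.486 — both > 1, two phases present.
Binary case is linear: z₁(K₁−1)(1+ψ₂(K₂−1)) + z₂(K₂−1)(1+ψ₂(K₁−1)) = 0
⇒ ψ₂ = [z₁(K₁−1)+z₂(K₂−1)] / [−(K₁−1)(K₂−1)] = 0.0752/0.2698 = 0.279
  A: x = 0.651, y = 0.899
  B: x = 0.349, y = 0.101

x_B (drum 2) = 0.349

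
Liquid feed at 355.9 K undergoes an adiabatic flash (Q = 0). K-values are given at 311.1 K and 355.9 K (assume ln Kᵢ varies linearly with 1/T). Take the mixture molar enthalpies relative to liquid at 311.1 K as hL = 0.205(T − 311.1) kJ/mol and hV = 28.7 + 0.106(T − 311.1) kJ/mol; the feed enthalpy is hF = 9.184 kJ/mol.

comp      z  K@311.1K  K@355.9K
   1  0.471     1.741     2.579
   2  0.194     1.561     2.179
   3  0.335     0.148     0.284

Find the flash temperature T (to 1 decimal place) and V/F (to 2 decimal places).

Adiabatic flash: solve Rachford–Rice at each trial T, then check hF = ψ·hV(T) + (1−ψ)·hL(T).
  T = 311.1 K: K = (1.741, 1.561, 0.148), RR gives ψ = 0.293, H_out = 8.402 kJ/mol
  T = 355.9 K: K = (2.579, 2.179, 0.284), RR gives ψ = 0.698, H_out = 26.115 kJ/mol
  T = 333.5 K: K = (2.147, 1.865, 0.210), RR gives ψ = 0.525, H_out = 18.495 kJ/mol
  T = 322.3 K: K = (1.940, 1.712, 0.177), RR gives ψ = 0.423, H_out = 13.974 kJ/mol
  T = 316.7 K: K = (1.840, 1.636, 0.162), RR gives ψ = 0.363, H_out = 11.366 kJ/mol
  T = 313.9 K: K = (1.790, 1.598, 0.155), RR gives ψ = 0.329, H_out = 9.937 kJ/mol
  T = 312.5 K: K = (1.766, 1.580, 0.151), RR gives ψ = 0.312, H_out = 9.184 kJ/mol
Linear interpolation between T = 311.1 (H_out = 8.402) and T = 312.5 (H_out = 9.184) on hF = 9.184 gives T ≈ 312.5 K, at which ψ = 0.31.

T = 312.5 K, V/F = 0.31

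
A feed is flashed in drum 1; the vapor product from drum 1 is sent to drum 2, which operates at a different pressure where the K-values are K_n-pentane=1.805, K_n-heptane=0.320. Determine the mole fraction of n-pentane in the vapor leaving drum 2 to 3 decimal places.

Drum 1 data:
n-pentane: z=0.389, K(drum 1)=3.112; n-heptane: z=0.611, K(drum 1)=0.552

y_n-pentane (drum 2) = 0.827

Drum 1:
Let ψ₁ = V/F and solve Σ zᵢ(Kᵢ−1)/(1+ψ₁(Kᵢ−1)) = 0.
Check two-phase: ΣzᵢKᵢ = 1.548 > 1 and Σzᵢ/Kᵢ = 1.232 > 1, so g(0) = 0.548 > 0 and g(1) = -0.232 < 0.
Iterate (Newton) starting at ψ₁ = 0.39:
  ψ₁ = 0.390: g = 0.1188, g' = -0.702 → ψ₁ = 0.559
  ψ₁ = 0.559: g = 0.0114, g' = -0.583 → ψ₁ = 0.579
Converged at ψ₁ = 0.579.
Drum-1 compositions:
  n-pentane: x = 0.175, y = 0.545
  n-heptane: x = 0.825, y = 0.455
Drum-2 feed = drum-1 vapor: z₂ = (0.5446, 0.4554).
Drum 2:
Material balance + equilibrium reduce to Σ zᵢ(Kᵢ−1)/(1+ψ₂(Kᵢ−1)) = 0.
g(0) = ΣzᵢKᵢ − 1 = 0.129 and g(1) = 1 − Σzᵢ/Kᵢ = -0.725, so a root lies in (0, 1).
Binary case is linear: z₁(K₁−1)(1+ψ₂(K₂−1)) + z₂(K₂−1)(1+ψ₂(K₁−1)) = 0
⇒ ψ₂ = [z₁(K₁−1)+z₂(K₂−1)] / [−(K₁−1)(K₂−1)] = 0.1287/0.5474 = 0.235
  n-pentane: x = 0.458, y = 0.827
  n-heptane: x = 0.542, y = 0.173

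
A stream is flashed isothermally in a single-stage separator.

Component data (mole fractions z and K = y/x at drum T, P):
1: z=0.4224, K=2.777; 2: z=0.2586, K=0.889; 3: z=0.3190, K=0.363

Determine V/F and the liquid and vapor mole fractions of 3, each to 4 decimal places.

Rachford–Rice: g(V/F) = Σ zᵢ(Kᵢ−1)/(1+V/F(Kᵢ−1)) = 0.
g(0) = ΣzᵢKᵢ − 1 = 0.5187 and g(1) = 1 − Σzᵢ/Kᵢ = -0.3218, so a root lies in (0, 1).
Iterate (Newton) starting at V/F = 0.5:
  V/F = 0.5000: g = 0.06890, g' = -0.6563 → V/F = 0.6050
  V/F = 0.6050: g = 0.00034, g' = -0.6561 → V/F = 0.6055
Converged at V/F = 0.6055.
Compositions from xᵢ = zᵢ/(1+V/F(Kᵢ−1)), yᵢ = Kᵢxᵢ:
  1: x = 0.2035, y = 0.5650
  2: x = 0.2772, y = 0.2465
  3: x = 0.5193, y = 0.1885

V/F = 0.6055, x_3 = 0.5193, y_3 = 0.1885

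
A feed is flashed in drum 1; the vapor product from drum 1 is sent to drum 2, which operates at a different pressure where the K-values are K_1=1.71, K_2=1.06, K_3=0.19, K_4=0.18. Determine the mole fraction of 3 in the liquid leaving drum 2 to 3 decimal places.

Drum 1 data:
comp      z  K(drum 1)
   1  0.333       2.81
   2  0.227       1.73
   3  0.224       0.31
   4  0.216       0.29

x_3 (drum 2) = 0.179

Drum 1:
Iterate (Newton) starting at ψ₁ = 0.5:
  ψ₁ = 0.500: g = -0.0359, g' = -0.876 → ψ₁ = 0.459
Converged at ψ₁ = 0.459.
Drum-1 compositions:
  1: x = 0.182, y = 0.511
  2: x = 0.170, y = 0.294
  3: x = 0.328, y = 0.102
  4: x = 0.320, y = 0.093
Drum-2 feed = drum-1 vapor: z₂ = (0.5113, 0.2942, 0.1016, 0.0929).
Drum 2:
Let ψ₂ = V/F and solve Σ zᵢ(Kᵢ−1)/(1+ψ₂(Kᵢ−1)) = 0.
Feasibility: ΣzᵢKᵢ = 1.222, Σzᵢ/Kᵢ = 1.627 — both > 1, two phases present.
Iterate (Newton) starting at ψ₂ = 0.37:
  ψ₂ = 0.370: g = 0.0779, g' = -0.427 → ψ₂ = 0.552
  ψ₂ = 0.552: g = -0.0103, g' = -0.561 → ψ₂ = 0.534
Converged at ψ₂ = 0.534.
  1: x = 0.371, y = 0.634
  2: x = 0.285, y = 0.302
  3: x = 0.179, y = 0.034
  4: x = 0.165, y = 0.030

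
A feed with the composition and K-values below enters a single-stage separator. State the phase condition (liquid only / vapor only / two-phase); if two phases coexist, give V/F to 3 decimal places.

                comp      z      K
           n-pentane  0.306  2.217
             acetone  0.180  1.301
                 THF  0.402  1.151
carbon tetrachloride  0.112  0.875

ΣzᵢKᵢ = 1.473; Σzᵢ/Kᵢ = 0.754.
Since Σzᵢ/Kᵢ < 1 the mixture is above its dew point — single vapor phase.

vapor only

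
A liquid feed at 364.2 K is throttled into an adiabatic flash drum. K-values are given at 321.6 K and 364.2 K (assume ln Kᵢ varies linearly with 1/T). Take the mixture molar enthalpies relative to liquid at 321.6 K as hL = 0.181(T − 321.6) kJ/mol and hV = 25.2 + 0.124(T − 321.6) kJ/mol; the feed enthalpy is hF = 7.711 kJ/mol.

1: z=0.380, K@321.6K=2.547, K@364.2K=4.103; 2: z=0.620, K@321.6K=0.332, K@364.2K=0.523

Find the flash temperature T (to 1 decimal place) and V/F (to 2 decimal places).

Adiabatic flash: solve Rachford–Rice at each trial T, then check hF = ψ·hV(T) + (1−ψ)·hL(T).
  T = 321.6 K: K = (2.547, 0.332), RR gives ψ = 0.168, H_out = 4.236 kJ/mol
  T = 364.2 K: K = (4.103, 0.523), RR gives ψ = 0.597, H_out = 21.302 kJ/mol
  T = 342.9 K: K = (3.281, 0.423), RR gives ψ = 0.386, H_out = 13.122 kJ/mol
  T = 332.2 K: K = (2.901, 0.376), RR gives ψ = 0.283, H_out = 8.870 kJ/mol
  T = 326.9 K: K = (2.721, 0.354), RR gives ψ = 0.228, H_out = 6.626 kJ/mol
  T = 329.5 K: K = (2.808, 0.364), RR gives ψ = 0.255, H_out = 7.742 kJ/mol
  T = 328.2 K: K = (2.765, 0.359), RR gives ψ = 0.241, H_out = 7.188 kJ/mol
Linear interpolation between T = 328.2 (H_out = 7.188) and T = 329.5 (H_out = 7.742) on hF = 7.711 gives T ≈ 329.4 K, at which ψ = 0.25.

T = 329.4 K, V/F = 0.25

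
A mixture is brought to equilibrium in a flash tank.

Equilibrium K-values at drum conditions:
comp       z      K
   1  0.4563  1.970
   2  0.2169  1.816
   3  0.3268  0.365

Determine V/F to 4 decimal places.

Rachford–Rice: g(V/F) = Σ zᵢ(Kᵢ−1)/(1+V/F(Kᵢ−1)) = 0.
g(0) = ΣzᵢKᵢ − 1 = 0.4121 and g(1) = 1 − Σzᵢ/Kᵢ = -0.2464, so a root lies in (0, 1).
Newton–Raphson from V/F = 0.43:
  V/F = 0.4300: g = 0.15789, g' = -0.5423 → V/F = 0.7212
  V/F = 0.7212: g = -0.01097, g' = -0.6543 → V/F = 0.7044
  V/F = 0.7044: g = -0.00011, g' = -0.6411 → V/F = 0.7042
Converged at V/F = 0.7042.

V/F = 0.7042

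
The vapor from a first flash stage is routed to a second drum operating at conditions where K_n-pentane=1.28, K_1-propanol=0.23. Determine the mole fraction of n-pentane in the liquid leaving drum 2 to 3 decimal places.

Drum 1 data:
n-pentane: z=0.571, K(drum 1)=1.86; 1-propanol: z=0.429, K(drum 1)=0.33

x_n-pentane (drum 2) = 0.733

Drum 1:
Rachford–Rice: g(ψ₁) = Σ zᵢ(Kᵢ−1)/(1+ψ₁(Kᵢ−1)) = 0.
Feasibility: ΣzᵢKᵢ = 1.204, Σzᵢ/Kᵢ = 1.607 — both > 1, two phases present.
Binary case is linear: z₁(K₁−1)(1+ψ₁(K₂−1)) + z₂(K₂−1)(1+ψ₁(K₁−1)) = 0
⇒ ψ₁ = [z₁(K₁−1)+z₂(K₂−1)] / [−(K₁−1)(K₂−1)] = 0.2036/0.5762 = 0.353
Drum-1 compositions:
  n-pentane: x = 0.438, y = 0.815
  1-propanol: x = 0.562, y = 0.185
Drum-2 feed = drum-1 vapor: z₂ = (0.8145, 0.1855).
Drum 2:
Rachford–Rice: g(ψ₂) = Σ zᵢ(Kᵢ−1)/(1+ψ₂(Kᵢ−1)) = 0.
Feasibility: ΣzᵢKᵢ = 1.085, Σzᵢ/Kᵢ = 1.443 — both > 1, two phases present.
Binary case is linear: z₁(K₁−1)(1+ψ₂(K₂−1)) + z₂(K₂−1)(1+ψ₂(K₁−1)) = 0
⇒ ψ₂ = [z₁(K₁−1)+z₂(K₂−1)] / [−(K₁−1)(K₂−1)] = 0.0852/0.2156 = 0.395
  n-pentane: x = 0.733, y = 0.939
  1-propanol: x = 0.267, y = 0.061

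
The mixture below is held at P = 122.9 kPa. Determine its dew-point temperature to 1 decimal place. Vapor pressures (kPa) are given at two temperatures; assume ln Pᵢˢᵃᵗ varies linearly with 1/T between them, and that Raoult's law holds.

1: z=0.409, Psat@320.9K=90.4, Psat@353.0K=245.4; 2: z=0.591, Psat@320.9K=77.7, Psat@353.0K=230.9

Dew-point temperature: Σzᵢ·P/Pᵢˢᵃᵗ(T) = 1. Interpolate ln Pᵢˢᵃᵗ = aᵢ + bᵢ/T.
  T = 320.9 K: ΣzᵢP/Pᵢˢᵃᵗ = 1.4908
  T = 353.0 K: ΣzᵢP/Pᵢˢᵃᵗ = 0.5194
  T = 336.9 K: ΣzᵢP/Pᵢˢᵃᵗ = 0.8593
  T = 328.9 K: ΣzᵢP/Pᵢˢᵃᵗ = 1.1242
  T = 332.9 K: ΣzᵢP/Pᵢˢᵃᵗ = 0.9813
  T = 330.9 K: ΣzᵢP/Pᵢˢᵃᵗ = 1.0499
  T = 331.9 K: ΣzᵢP/Pᵢˢᵃᵗ = 1.0149
Interpolating between 331.9 K and 332.9 K gives T ≈ 332.3 K.

T = 332.3 K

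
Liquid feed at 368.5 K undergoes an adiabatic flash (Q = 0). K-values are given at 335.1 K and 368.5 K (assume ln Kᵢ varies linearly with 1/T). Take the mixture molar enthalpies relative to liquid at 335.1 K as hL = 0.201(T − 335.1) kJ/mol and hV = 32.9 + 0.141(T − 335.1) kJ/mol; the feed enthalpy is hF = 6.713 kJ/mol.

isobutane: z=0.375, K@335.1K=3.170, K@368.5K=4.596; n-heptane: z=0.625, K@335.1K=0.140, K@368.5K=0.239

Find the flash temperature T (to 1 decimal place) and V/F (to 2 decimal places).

T = 339.8 K, V/F = 0.18

Adiabatic flash: solve Rachford–Rice at each trial T, then check hF = ψ·hV(T) + (1−ψ)·hL(T).
  T = 335.1 K: K = (3.170, 0.140), RR gives ψ = 0.148, H_out = 4.870 kJ/mol
  T = 368.5 K: K = (4.596, 0.239), RR gives ψ = 0.319, H_out = 16.568 kJ/mol
  T = 351.8 K: K = (3.851, 0.185), RR gives ψ = 0.241, H_out = 11.045 kJ/mol
  T = 343.5 K: K = (3.504, 0.162), RR gives ψ = 0.198, H_out = 8.095 kJ/mol
  T = 339.3 K: K = (3.335, 0.151), RR gives ψ = 0.174, H_out = 6.519 kJ/mol
  T = 341.4 K: K = (3.419, 0.156), RR gives ψ = 0.186, H_out = 7.315 kJ/mol
Linear interpolation between T = 339.3 (H_out = 6.519) and T = 341.4 (H_out = 7.315) on hF = 6.713 gives T ≈ 339.8 K, at which ψ = 0.18.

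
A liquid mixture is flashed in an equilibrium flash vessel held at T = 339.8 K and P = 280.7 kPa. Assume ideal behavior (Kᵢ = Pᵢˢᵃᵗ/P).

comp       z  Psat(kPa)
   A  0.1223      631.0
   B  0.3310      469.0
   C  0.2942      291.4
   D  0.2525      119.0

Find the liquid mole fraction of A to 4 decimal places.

x_A = 0.0653

Raoult's law: Kᵢ = Pᵢˢᵃᵗ/P = Pᵢˢᵃᵗ/280.7.
  K_A = 631.0/280.7 = 2.247952, K_B = 469.0/280.7 = 1.670823, K_C = 291.4/280.7 = 1.038119, K_D = 119.0/280.7 = 0.423940
Let β = V/F and solve Σ zᵢ(Kᵢ−1)/(1+β(Kᵢ−1)) = 0.
g(0) = ΣzᵢKᵢ − 1 = 0.2404 and g(1) = 1 − Σzᵢ/Kᵢ = -0.1315, so a root lies in (0, 1).
Newton–Raphson from β = 0.56:
  β = 0.5600: g = 0.04750, g' = -0.3277 → β = 0.7050
  β = 0.7050: g = -0.00205, g' = -0.3605 → β = 0.6993
Converged at β = 0.6993.
Compositions from xᵢ = zᵢ/(1+β(Kᵢ−1)), yᵢ = Kᵢxᵢ:
  A: x = 0.0653, y = 0.1468
  B: x = 0.2253, y = 0.3765
  C: x = 0.2866, y = 0.2975
  D: x = 0.4228, y = 0.1792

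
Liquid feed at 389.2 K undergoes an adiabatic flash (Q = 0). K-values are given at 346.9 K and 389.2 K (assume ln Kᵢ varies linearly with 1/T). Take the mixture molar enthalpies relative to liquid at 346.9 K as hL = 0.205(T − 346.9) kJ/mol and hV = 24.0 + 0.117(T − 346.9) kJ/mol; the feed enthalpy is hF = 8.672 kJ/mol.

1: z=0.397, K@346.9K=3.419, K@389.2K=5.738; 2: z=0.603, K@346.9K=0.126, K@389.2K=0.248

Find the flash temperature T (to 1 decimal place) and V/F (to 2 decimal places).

Adiabatic flash: solve Rachford–Rice at each trial T, then check hF = ψ·hV(T) + (1−ψ)·hL(T).
  T = 346.9 K: K = (3.419, 0.126), RR gives ψ = 0.205, H_out = 4.919 kJ/mol
  T = 389.2 K: K = (5.738, 0.248), RR gives ψ = 0.401, H_out = 16.796 kJ/mol
  T = 368.0 K: K = (4.493, 0.180), RR gives ψ = 0.312, H_out = 11.225 kJ/mol
  T = 357.4 K: K = (3.933, 0.151), RR gives ψ = 0.262, H_out = 8.202 kJ/mol
  T = 362.7 K: K = (4.208, 0.165), RR gives ψ = 0.288, H_out = 9.742 kJ/mol
  T = 360.0 K: K = (4.066, 0.158), RR gives ψ = 0.275, H_out = 8.966 kJ/mol
  T = 358.7 K: K = (3.999, 0.155), RR gives ψ = 0.269, H_out = 8.586 kJ/mol
Linear interpolation between T = 358.7 (H_out = 8.586) and T = 360.0 (H_out = 8.966) on hF = 8.672 gives T ≈ 359.0 K, at which ψ = 0.27.

T = 359.0 K, V/F = 0.27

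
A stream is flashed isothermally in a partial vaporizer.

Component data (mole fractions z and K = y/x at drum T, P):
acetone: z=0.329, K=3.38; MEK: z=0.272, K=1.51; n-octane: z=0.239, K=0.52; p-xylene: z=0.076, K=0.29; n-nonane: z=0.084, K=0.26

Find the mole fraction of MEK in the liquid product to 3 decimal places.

x_MEK = 0.202

Material balance + equilibrium reduce to Σ zᵢ(Kᵢ−1)/(1+ψ(Kᵢ−1)) = 0.
Check two-phase: ΣzᵢKᵢ = 1.691 > 1 and Σzᵢ/Kᵢ = 1.322 > 1, so g(0) = 0.691 > 0 and g(1) = -0.322 < 0.
Newton–Raphson from ψ = 0.5:
  ψ = 0.500: g = 0.1348, g' = -0.737 → ψ = 0.683
Converged at ψ = 0.683.
Compositions from xᵢ = zᵢ/(1+ψ(Kᵢ−1)), yᵢ = Kᵢxᵢ:
  acetone: x = 0.125, y = 0.424
  MEK: x = 0.202, y = 0.305
  n-octane: x = 0.356, y = 0.185
  p-xylene: x = 0.148, y = 0.043
  n-nonane: x = 0.170, y = 0.044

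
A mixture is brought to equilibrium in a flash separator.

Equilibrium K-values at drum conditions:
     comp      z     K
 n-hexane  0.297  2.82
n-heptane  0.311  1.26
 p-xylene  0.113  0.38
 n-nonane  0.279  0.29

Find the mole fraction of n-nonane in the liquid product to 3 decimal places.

Rachford–Rice: g(ψ) = Σ zᵢ(Kᵢ−1)/(1+ψ(Kᵢ−1)) = 0.
Check two-phase: ΣzᵢKᵢ = 1.353 > 1 and Σzᵢ/Kᵢ = 1.612 > 1, so g(0) = 0.353 > 0 and g(1) = -0.612 < 0.
Iterate (Newton) starting at ψ = 0.61:
  ψ = 0.610: g = -0.1362, g' = -0.787 → ψ = 0.437
  ψ = 0.437: g = -0.0095, g' = -0.700 → ψ = 0.423
Converged at ψ = 0.423.
Compositions from xᵢ = zᵢ/(1+ψ(Kᵢ−1)), yᵢ = Kᵢxᵢ:
  n-hexane: x = 0.168, y = 0.473
  n-heptane: x = 0.280, y = 0.353
  p-xylene: x = 0.153, y = 0.058
  n-nonane: x = 0.399, y = 0.116

x_n-nonane = 0.399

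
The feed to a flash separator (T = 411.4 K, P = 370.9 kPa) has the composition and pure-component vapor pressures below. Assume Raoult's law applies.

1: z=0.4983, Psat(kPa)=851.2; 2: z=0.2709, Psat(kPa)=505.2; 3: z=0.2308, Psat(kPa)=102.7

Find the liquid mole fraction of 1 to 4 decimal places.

Raoult's law: Kᵢ = Pᵢˢᵃᵗ/P = Pᵢˢᵃᵗ/370.9.
  K_1 = 851.2/370.9 = 2.294958, K_2 = 505.2/370.9 = 1.362092, K_3 = 102.7/370.9 = 0.276894
Newton–Raphson from ψ = 0.39:
  ψ = 0.3900: g = 0.28225, g' = -0.6303 → ψ = 0.8378
  ψ = 0.8378: g = -0.03866, g' = -0.9899 → ψ = 0.7988
  ψ = 0.7988: g = -0.00183, g' = -0.8996 → ψ = 0.7967
Converged at ψ = 0.7967.
Compositions from xᵢ = zᵢ/(1+ψ(Kᵢ−1)), yᵢ = Kᵢxᵢ:
  1: x = 0.2453, y = 0.5629
  2: x = 0.2102, y = 0.2864
  3: x = 0.5445, y = 0.1508

x_1 = 0.2453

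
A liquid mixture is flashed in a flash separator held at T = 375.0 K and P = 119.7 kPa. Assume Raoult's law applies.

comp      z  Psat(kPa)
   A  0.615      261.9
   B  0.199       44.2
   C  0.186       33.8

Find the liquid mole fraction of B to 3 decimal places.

x_B = 0.316

Raoult's law: Kᵢ = Pᵢˢᵃᵗ/P = Pᵢˢᵃᵗ/119.7.
  K_A = 261.9/119.7 = 2.18797, K_B = 44.2/119.7 = 0.36926, K_C = 33.8/119.7 = 0.28237
Let β = V/F and solve Σ zᵢ(Kᵢ−1)/(1+β(Kᵢ−1)) = 0.
Feasibility: ΣzᵢKᵢ = 1.472, Σzᵢ/Kᵢ = 1.479 — both > 1, two phases present.
Newton–Raphson from β = 0.39:
  β = 0.390: g = 0.1475, g' = -0.729 → β = 0.592
  β = 0.592: g = -0.0036, g' = -0.790 → β = 0.588
Converged at β = 0.588.
Compositions from xᵢ = zᵢ/(1+β(Kᵢ−1)), yᵢ = Kᵢxᵢ:
  A: x = 0.362, y = 0.792
  B: x = 0.316, y = 0.117
  C: x = 0.322, y = 0.091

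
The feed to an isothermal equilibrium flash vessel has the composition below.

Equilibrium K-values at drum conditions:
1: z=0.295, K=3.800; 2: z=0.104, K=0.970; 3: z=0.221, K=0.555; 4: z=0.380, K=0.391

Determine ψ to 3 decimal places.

ψ = 0.354

Let ψ = V/F and solve Σ zᵢ(Kᵢ−1)/(1+ψ(Kᵢ−1)) = 0.
Check two-phase: ΣzᵢKᵢ = 1.493 > 1 and Σzᵢ/Kᵢ = 1.555 > 1, so g(0) = 0.493 > 0 and g(1) = -0.555 < 0.
Newton–Raphson from ψ = 0.5:
  ψ = 0.500: g = -0.1182, g' = -0.765 → ψ = 0.346
  ψ = 0.346: g = 0.0074, g' = -0.885 → ψ = 0.354
Converged at ψ = 0.354.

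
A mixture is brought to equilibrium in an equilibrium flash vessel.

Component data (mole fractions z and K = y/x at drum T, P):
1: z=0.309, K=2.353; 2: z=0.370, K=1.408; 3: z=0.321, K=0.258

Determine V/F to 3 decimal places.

Rachford–Rice: g(V/F) = Σ zᵢ(Kᵢ−1)/(1+V/F(Kᵢ−1)) = 0.
Feasibility: ΣzᵢKᵢ = 1.331, Σzᵢ/Kᵢ = 1.638 — both > 1, two phases present.
Newton–Raphson from V/F = 0.45:
  V/F = 0.450: g = 0.0298, g' = -0.661 → V/F = 0.495
  V/F = 0.495: g = -0.0006, g' = -0.687 → V/F = 0.494
Converged at V/F = 0.494.

V/F = 0.494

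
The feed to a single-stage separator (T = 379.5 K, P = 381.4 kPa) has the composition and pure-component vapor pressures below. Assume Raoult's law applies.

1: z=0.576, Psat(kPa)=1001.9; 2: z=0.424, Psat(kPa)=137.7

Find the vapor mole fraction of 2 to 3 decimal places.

y_2 = 0.259

Raoult's law: Kᵢ = Pᵢˢᵃᵗ/P = Pᵢˢᵃᵗ/381.4.
  K_1 = 1001.9/381.4 = 2.62690, K_2 = 137.7/381.4 = 0.36104
Material balance + equilibrium reduce to Σ zᵢ(Kᵢ−1)/(1+ψ(Kᵢ−1)) = 0.
Feasibility: ΣzᵢKᵢ = 1.666, Σzᵢ/Kᵢ = 1.394 — both > 1, two phases present.
Iterate (Newton) starting at ψ = 0.63:
  ψ = 0.630: g = 0.0093, g' = -0.857 → ψ = 0.641
Converged at ψ = 0.641.
Compositions from xᵢ = zᵢ/(1+ψ(Kᵢ−1)), yᵢ = Kᵢxᵢ:
  1: x = 0.282, y = 0.741
  2: x = 0.718, y = 0.259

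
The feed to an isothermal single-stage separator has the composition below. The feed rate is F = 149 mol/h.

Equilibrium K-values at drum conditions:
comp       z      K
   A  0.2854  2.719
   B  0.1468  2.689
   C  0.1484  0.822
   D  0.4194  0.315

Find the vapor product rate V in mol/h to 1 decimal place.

V = 62.2 mol/h

Iterate (Newton) starting at V/F = 0.5:
  V/F = 0.5000: g = -0.06768, g' = -0.8279 → V/F = 0.4183
  V/F = 0.4183: g = -0.00048, g' = -0.8213 → V/F = 0.4177
Converged at V/F = 0.4177.
Then V = V/F·F = 0.4177·149 = 62.2 mol/h and L = F − V = 86.8 mol/h.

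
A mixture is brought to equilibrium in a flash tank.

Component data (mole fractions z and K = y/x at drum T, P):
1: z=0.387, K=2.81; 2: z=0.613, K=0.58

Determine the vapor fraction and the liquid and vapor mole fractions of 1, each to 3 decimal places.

ψ = 0.583, x_1 = 0.188, y_1 = 0.529

Material balance + equilibrium reduce to Σ zᵢ(Kᵢ−1)/(1+ψ(Kᵢ−1)) = 0.
Check two-phase: ΣzᵢKᵢ = 1.443 > 1 and Σzᵢ/Kᵢ = 1.195 > 1, so g(0) = 0.443 > 0 and g(1) = -0.195 < 0.
Binary case is linear: z₁(K₁−1)(1+ψ(K₂−1)) + z₂(K₂−1)(1+ψ(K₁−1)) = 0
⇒ ψ = [z₁(K₁−1)+z₂(K₂−1)] / [−(K₁−1)(K₂−1)] = 0.4430/0.7602 = 0.583
Compositions from xᵢ = zᵢ/(1+ψ(Kᵢ−1)), yᵢ = Kᵢxᵢ:
  1: x = 0.188, y = 0.529
  2: x = 0.812, y = 0.471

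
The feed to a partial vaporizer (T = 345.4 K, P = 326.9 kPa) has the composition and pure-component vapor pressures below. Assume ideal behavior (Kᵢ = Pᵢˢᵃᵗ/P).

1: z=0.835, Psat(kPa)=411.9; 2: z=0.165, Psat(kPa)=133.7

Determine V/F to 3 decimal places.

Raoult's law: Kᵢ = Pᵢˢᵃᵗ/P = Pᵢˢᵃᵗ/326.9.
  K_1 = 411.9/326.9 = 1.26002, K_2 = 133.7/326.9 = 0.40899
Rachford–Rice: g(V/F) = Σ zᵢ(Kᵢ−1)/(1+V/F(Kᵢ−1)) = 0.
Feasibility: ΣzᵢKᵢ = 1.120, Σzᵢ/Kᵢ = 1.066 — both > 1, two phases present.
Binary case is linear: z₁(K₁−1)(1+V/F(K₂−1)) + z₂(K₂−1)(1+V/F(K₁−1)) = 0
⇒ V/F = [z₁(K₁−1)+z₂(K₂−1)] / [−(K₁−1)(K₂−1)] = 0.1196/0.1537 = 0.778

V/F = 0.778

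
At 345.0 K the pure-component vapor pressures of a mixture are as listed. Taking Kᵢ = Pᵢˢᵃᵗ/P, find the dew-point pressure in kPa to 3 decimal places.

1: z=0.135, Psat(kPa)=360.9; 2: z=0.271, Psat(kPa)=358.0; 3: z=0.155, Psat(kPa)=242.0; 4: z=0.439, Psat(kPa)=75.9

Pdew = 132.354 kPa

At the dew point ψ → 1, so Σzᵢ/Kᵢ = 1 with Kᵢ = Pᵢˢᵃᵗ/P ⇒ 1/P = Σzᵢ/Pᵢˢᵃᵗ.
1/P = 0.135/360.9 + 0.271/358.0 + 0.155/242.0 + 0.439/75.9 = 0.007555 ⇒ P = 132.354 kPa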